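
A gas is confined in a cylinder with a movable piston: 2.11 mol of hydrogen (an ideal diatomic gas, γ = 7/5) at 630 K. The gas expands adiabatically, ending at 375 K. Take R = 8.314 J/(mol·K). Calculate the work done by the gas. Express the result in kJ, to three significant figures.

W ≈ 11.2 kJ

Adiabatic ⇒ Q = 0, so W_by = −ΔU = nCᵥ(T₁ − T₂).
Cᵥ = 5R/2 = 20.79 J/(mol·K).
W = (2.11)(20.79)(630 − 375) = 11183 J.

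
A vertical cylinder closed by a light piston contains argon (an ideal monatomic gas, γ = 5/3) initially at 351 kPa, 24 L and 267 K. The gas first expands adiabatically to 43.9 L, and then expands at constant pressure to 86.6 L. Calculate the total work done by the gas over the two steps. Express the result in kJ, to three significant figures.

W_total ≈ 9.67 kJ

Step 1 (adiabatic): W = (P₁V₁ − P₂V₂)/(γ−1) = (8424 − 5632)/0.667 = 4188 J.
After step 1: P = 128.3 kPa, V = 43.9 L, T = 178.5 K.
Step 2 (isobaric): W = PΔV = (128.3 kPa)(86.6 − 43.9 L) = 5478 J.
W_total = 4188 + 5478 = 9666 J.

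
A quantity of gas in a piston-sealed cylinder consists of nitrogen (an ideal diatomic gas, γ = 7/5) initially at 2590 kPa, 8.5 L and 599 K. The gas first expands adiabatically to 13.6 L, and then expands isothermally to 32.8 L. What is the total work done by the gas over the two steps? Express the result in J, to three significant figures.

W_total ≈ 25500 J

Step 1 (adiabatic): W = (P₁V₁ − P₂V₂)/(γ−1) = (22015 − 18242)/0.4 = 9433 J.
After step 1: P = 1341 kPa, V = 13.6 L, T = 496.3 K.
Step 2 (isothermal): W = P₁V₁ ln(V₂/V₁) = (18242) ln(32.8/13.6) = 16059 J.
W_total = 9433 + 16059 = 25492 J.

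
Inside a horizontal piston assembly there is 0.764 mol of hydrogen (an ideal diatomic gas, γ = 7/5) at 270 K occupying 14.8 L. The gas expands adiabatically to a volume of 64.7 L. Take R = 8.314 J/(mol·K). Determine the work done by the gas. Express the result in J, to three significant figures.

Adiabatic: TV^(γ−1) = const with γ = 7/5.
T₂ = T₁ (V₁/V₂)^(γ−1) = 270 × (14.8/64.7)^0.4 = 270 × 0.5543 = 149.7 K.
W_by = nCᵥ(T₁ − T₂) = (0.764)(20.79)(270 − 149.7) = 1911 J.

W ≈ 1910 J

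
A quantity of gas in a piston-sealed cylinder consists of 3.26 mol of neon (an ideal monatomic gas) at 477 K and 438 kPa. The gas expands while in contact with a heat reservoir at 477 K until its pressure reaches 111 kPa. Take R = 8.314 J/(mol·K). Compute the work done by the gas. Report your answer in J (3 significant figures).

W ≈ 17700 J

Isothermal process: W = nRT ln(V₂/V₁) = nRT ln(P₁/P₂).
W = (3.26)(8.314)(477) × ln(438/111)
  = 12928 × ln(3.946) = 12928 × 1.373
W_by_gas = 17747 J.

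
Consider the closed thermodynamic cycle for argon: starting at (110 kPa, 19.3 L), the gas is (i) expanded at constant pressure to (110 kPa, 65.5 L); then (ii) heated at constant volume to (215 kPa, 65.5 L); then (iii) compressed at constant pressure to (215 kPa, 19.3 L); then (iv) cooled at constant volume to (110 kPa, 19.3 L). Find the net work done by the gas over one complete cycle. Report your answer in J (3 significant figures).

Constant-volume legs do no work.
W(i) = (110)(65.5 − 19.3) = 5082 J; W(iii) = (215)(19.3 − 65.5) = -9933 J.
W_net = 5082 − 9933 = -4851 J (the counter-clockwise enclosed area).

W_net ≈ -4850 J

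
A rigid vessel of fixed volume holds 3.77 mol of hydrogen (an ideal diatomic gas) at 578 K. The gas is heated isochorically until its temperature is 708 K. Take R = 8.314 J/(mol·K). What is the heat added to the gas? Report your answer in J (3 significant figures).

Q ≈ 10200 J

Constant volume ⇒ W = 0, so Q = ΔU = nCᵥΔT with Cᵥ = 5R/2 = 20.79 J/(mol·K).
ΔU = (3.77)(20.79)(708 − 578) = 10187 J.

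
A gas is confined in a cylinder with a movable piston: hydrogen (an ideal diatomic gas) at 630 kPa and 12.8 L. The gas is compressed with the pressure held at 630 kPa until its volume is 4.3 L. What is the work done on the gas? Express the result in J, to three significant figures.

W ≈ 5360 J

Isobaric: W = P ΔV.
W = (630 kPa)(4.3 − 12.8 L) = (630)(-8.5) = -5355 J.
Work on gas = −W_by = 5355 J.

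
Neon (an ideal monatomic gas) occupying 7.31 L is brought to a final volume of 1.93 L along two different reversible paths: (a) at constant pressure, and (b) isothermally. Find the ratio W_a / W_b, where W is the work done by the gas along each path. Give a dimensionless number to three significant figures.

Path (a) isobaric: W = P₁(V₂ − V₁) → W_a/(P₁V₁) = -0.736.
Path (b) isothermal: W = P₁V₁ ln(V₂/V₁) → W_b/(P₁V₁) = -1.332.
W_a / W_b = -0.736 / -1.332 = 0.5527.

W_a / W_b ≈ 0.553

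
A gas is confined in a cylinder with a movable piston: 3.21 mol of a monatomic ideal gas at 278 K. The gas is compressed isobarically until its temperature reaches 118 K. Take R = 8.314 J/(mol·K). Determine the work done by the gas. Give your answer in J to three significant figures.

Isobaric: W = P ΔV = nR ΔT.
W = (3.21)(8.314)(118 − 278) = -4270 J.

W ≈ -4270 J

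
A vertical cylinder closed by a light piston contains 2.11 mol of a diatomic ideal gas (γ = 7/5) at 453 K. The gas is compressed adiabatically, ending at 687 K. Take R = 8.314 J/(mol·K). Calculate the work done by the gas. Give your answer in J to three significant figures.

Adiabatic ⇒ Q = 0, so W_by = −ΔU = nCᵥ(T₁ − T₂).
Cᵥ = 5R/2 = 20.79 J/(mol·K).
W = (2.11)(20.79)(453 − 687) = -10262 J.

W ≈ -10300 J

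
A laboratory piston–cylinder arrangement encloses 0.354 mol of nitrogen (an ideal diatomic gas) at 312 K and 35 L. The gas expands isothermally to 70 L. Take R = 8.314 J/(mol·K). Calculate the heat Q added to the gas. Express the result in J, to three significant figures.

Q ≈ 636 J

Isothermal ⇒ ΔU = 0, so Q = W = nRT ln(V₂/V₁).
Q = (0.354)(8.314)(312) ln(70/35) = 918.3 × 0.6931 = 636.5 J.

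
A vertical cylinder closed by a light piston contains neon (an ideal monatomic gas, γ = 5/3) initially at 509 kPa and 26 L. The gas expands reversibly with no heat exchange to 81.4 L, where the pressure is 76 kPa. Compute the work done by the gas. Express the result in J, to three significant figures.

Adiabatic: W = (P₁V₁ − P₂V₂)/(γ − 1) with γ = 5/3.
P₁V₁ = 13234 J, P₂V₂ = 6186 J.
W = (13234 − 6186) / 0.6667 = 10571 J.

W ≈ 10600 J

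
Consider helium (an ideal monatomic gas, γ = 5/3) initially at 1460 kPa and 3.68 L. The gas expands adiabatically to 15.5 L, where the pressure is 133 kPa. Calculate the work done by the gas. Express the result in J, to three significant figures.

W ≈ 4970 J

Adiabatic: W = (P₁V₁ − P₂V₂)/(γ − 1) with γ = 5/3.
P₁V₁ = 5373 J, P₂V₂ = 2062 J.
W = (5373 − 2062) / 0.6667 = 4967 J.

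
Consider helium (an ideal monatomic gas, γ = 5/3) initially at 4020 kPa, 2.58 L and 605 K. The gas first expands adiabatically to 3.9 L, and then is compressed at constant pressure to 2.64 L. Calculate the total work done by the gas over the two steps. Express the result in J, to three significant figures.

Step 1 (adiabatic): W = (P₁V₁ − P₂V₂)/(γ−1) = (10372 − 7874)/0.667 = 3746 J.
After step 1: P = 2019 kPa, V = 3.9 L, T = 459.3 K.
Step 2 (isobaric): W = PΔV = (2019 kPa)(2.64 − 3.9 L) = -2544 J.
W_total = 3746 − 2544 = 1202 J.

W_total ≈ 1200 J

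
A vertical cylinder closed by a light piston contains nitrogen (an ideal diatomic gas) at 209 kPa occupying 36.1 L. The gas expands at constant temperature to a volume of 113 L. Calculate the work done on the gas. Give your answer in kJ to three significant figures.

W ≈ -8.61 kJ

Isothermal: W = nRT ln(V₂/V₁) = P₁V₁ ln(V₂/V₁).
P₁V₁ = (209 kPa)(36.1 L) = 7545 J.
W = 7545 × ln(113/36.1) = 7545 × 1.141
W_by_gas = 8609 J; work on gas = −W_by = -8609 J.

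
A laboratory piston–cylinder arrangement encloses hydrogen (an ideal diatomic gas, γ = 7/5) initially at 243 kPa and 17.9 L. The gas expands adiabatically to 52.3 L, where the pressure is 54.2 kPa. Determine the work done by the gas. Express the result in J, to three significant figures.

Adiabatic: W = (P₁V₁ − P₂V₂)/(γ − 1) with γ = 7/5.
P₁V₁ = 4350 J, P₂V₂ = 2835 J.
W = (4350 − 2835) / 0.4 = 3788 J.

W ≈ 3790 J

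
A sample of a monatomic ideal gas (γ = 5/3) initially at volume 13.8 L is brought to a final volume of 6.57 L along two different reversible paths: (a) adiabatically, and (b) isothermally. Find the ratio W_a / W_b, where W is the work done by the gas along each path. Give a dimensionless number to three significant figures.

Path (a) adiabatic: W = P₁V₁(1 − (V₁/V₂)^(γ−1))/(γ−1) → W_a/(P₁V₁) = -0.9602.
Path (b) isothermal: W = P₁V₁ ln(V₂/V₁) → W_b/(P₁V₁) = -0.7422.
W_a / W_b = -0.9602 / -0.7422 = 1.294.

W_a / W_b ≈ 1.29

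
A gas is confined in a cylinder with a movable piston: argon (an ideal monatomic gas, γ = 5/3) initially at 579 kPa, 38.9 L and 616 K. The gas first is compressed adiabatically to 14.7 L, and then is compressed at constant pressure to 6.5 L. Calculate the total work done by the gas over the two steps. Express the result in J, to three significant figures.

Step 1 (adiabatic): W = (P₁V₁ − P₂V₂)/(γ−1) = (22523 − 43091)/0.667 = -30851 J.
After step 1: P = 2931 kPa, V = 14.7 L, T = 1179 K.
Step 2 (isobaric): W = PΔV = (2931 kPa)(6.5 − 14.7 L) = -24037 J.
W_total = -30851 − 24037 = -54888 J.

W_total ≈ -54900 J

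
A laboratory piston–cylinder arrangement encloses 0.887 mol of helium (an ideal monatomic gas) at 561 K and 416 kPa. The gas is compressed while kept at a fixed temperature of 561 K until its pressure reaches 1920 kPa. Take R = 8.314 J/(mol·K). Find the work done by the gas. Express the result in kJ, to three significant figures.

Isothermal process: W = nRT ln(V₂/V₁) = nRT ln(P₁/P₂).
W = (0.887)(8.314)(561) × ln(416/1920)
  = 4137 × ln(0.2167) = 4137 × -1.529
W_by_gas = -6327 J.

W ≈ -6.33 kJ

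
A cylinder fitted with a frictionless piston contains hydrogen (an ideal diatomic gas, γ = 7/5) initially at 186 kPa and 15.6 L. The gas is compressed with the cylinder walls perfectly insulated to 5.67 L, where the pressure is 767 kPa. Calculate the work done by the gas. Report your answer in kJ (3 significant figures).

Adiabatic: W = (P₁V₁ − P₂V₂)/(γ − 1) with γ = 7/5.
P₁V₁ = 2902 J, P₂V₂ = 4349 J.
W = (2902 − 4349) / 0.4 = -3618 J.

W ≈ -3.62 kJ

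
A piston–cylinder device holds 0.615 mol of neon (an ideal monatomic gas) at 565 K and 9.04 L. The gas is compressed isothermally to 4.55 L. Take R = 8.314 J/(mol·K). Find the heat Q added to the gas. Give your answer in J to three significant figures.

Isothermal ⇒ ΔU = 0, so Q = W = nRT ln(V₂/V₁).
Q = (0.615)(8.314)(565) ln(4.55/9.04) = 2889 × -0.6865 = -1983 J.

Q ≈ -1980 J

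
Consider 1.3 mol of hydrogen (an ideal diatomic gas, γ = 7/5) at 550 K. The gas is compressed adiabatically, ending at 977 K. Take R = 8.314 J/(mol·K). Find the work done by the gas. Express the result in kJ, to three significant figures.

Adiabatic ⇒ Q = 0, so W_by = −ΔU = nCᵥ(T₁ − T₂).
Cᵥ = 5R/2 = 20.79 J/(mol·K).
W = (1.3)(20.79)(550 − 977) = -11538 J.

W ≈ -11.5 kJ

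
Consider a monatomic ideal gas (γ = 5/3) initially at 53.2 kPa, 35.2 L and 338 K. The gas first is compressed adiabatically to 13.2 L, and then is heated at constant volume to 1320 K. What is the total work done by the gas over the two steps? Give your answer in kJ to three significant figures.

Step 1 (adiabatic): W = (P₁V₁ − P₂V₂)/(γ−1) = (1873 − 3601)/0.667 = -2593 J.
Step 2 (isochoric): W = 0 (constant volume).
W_total = -2593 + 0 = -2593 J.

W_total ≈ -2.59 kJ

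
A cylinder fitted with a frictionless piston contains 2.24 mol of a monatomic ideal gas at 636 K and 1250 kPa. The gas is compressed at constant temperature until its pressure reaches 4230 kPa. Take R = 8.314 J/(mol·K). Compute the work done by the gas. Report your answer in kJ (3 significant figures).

W ≈ -14.4 kJ

Isothermal process: W = nRT ln(V₂/V₁) = nRT ln(P₁/P₂).
W = (2.24)(8.314)(636) × ln(1250/4230)
  = 11844 × ln(0.2955) = 11844 × -1.219
W_by_gas = -14439 J.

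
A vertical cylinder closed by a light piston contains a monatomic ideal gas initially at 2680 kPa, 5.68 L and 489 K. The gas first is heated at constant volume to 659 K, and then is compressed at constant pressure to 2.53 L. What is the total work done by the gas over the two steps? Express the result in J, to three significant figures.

W_total ≈ -11400 J

Step 1 (isochoric): W = 0 (constant volume).
After step 1: P = 3612 kPa (V unchanged).
Step 2 (isobaric): W = PΔV = (3612 kPa)(2.53 − 5.68 L) = -11377 J.
W_total = 0 − 11377 = -11377 J.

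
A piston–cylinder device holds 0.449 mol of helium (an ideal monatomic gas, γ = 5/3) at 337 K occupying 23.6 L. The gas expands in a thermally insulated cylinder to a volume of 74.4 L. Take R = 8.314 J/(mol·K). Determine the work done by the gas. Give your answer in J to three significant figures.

Adiabatic: TV^(γ−1) = const with γ = 5/3.
T₂ = T₁ (V₁/V₂)^(γ−1) = 337 × (23.6/74.4)^0.667 = 337 × 0.4651 = 156.7 K.
W_by = nCᵥ(T₁ − T₂) = (0.449)(12.47)(337 − 156.7) = 1009 J.

W ≈ 1010 J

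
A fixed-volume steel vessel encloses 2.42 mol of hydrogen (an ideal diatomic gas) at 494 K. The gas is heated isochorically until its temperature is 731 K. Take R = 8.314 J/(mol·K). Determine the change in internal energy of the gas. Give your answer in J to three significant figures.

Constant volume ⇒ W = 0, so Q = ΔU = nCᵥΔT with Cᵥ = 5R/2 = 20.79 J/(mol·K).
ΔU = (2.42)(20.79)(731 − 494) = 11921 J.

ΔU ≈ 11900 J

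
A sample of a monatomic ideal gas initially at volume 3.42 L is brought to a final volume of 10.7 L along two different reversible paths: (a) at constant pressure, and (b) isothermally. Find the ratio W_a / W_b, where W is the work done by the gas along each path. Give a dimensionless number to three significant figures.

W_a / W_b ≈ 1.87

Path (a) isobaric: W = P₁(V₂ − V₁) → W_a/(P₁V₁) = 2.129.
Path (b) isothermal: W = P₁V₁ ln(V₂/V₁) → W_b/(P₁V₁) = 1.141.
W_a / W_b = 2.129 / 1.141 = 1.866.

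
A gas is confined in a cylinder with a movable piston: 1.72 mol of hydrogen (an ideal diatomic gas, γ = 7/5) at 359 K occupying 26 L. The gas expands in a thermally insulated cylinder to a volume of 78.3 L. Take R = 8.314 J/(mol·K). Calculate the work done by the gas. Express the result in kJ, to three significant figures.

W ≈ 4.58 kJ

Adiabatic: TV^(γ−1) = const with γ = 7/5.
T₂ = T₁ (V₁/V₂)^(γ−1) = 359 × (26/78.3)^0.4 = 359 × 0.6434 = 231 K.
W_by = nCᵥ(T₁ − T₂) = (1.72)(20.79)(359 − 231) = 4577 J.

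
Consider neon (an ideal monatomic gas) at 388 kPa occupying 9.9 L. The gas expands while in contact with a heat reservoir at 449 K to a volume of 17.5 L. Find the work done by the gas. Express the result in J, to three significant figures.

Isothermal: W = nRT ln(V₂/V₁) = P₁V₁ ln(V₂/V₁).
P₁V₁ = (388 kPa)(9.9 L) = 3841 J.
W = 3841 × ln(17.5/9.9) = 3841 × 0.5697
W_by_gas = 2188 J.

W ≈ 2190 J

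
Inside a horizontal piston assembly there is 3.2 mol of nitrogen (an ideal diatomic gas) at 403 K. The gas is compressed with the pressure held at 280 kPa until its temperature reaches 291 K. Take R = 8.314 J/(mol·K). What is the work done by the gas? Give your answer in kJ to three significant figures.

Isobaric: W = P ΔV = nR ΔT.
W = (3.2)(8.314)(291 − 403) = -2980 J.

W ≈ -2.98 kJ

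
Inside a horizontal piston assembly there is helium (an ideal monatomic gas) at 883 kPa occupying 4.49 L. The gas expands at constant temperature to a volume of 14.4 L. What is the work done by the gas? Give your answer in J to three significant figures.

W ≈ 4620 J

Isothermal: W = nRT ln(V₂/V₁) = P₁V₁ ln(V₂/V₁).
P₁V₁ = (883 kPa)(4.49 L) = 3965 J.
W = 3965 × ln(14.4/4.49) = 3965 × 1.165
W_by_gas = 4620 J.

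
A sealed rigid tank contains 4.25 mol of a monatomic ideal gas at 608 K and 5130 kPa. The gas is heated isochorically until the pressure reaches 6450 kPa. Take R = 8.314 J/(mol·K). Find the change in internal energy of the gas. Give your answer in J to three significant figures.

ΔU ≈ 8290 J

Constant volume ⇒ W = 0, so Q = ΔU = nCᵥΔT with Cᵥ = 3R/2 = 12.47 J/(mol·K).
At constant V, T₂/T₁ = P₂/P₁ ⇒ ΔT = T₁(P₂/P₁ − 1) = 608·(6450/5130 − 1) = 156.4 K.
ΔU = (4.25)(12.47)(156.4) = 8292 J.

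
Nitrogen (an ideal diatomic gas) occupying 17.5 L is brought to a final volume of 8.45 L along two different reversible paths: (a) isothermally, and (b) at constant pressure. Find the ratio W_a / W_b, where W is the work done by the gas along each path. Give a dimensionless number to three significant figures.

W_a / W_b ≈ 1.41

Path (a) isothermal: W = P₁V₁ ln(V₂/V₁) → W_a/(P₁V₁) = -0.728.
Path (b) isobaric: W = P₁(V₂ − V₁) → W_b/(P₁V₁) = -0.5171.
W_a / W_b = -0.728 / -0.5171 = 1.408.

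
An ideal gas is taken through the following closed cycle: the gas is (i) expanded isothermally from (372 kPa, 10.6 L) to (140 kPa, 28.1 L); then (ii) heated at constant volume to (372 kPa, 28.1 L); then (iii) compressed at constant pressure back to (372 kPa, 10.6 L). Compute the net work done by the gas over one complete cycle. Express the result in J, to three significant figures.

Leg (i): W = PᵢVᵢ ln(V_f/Vᵢ) = (3943) ln(28.1/10.6) = 3844 J.
Leg (ii): W = 0.
Leg (iii): W = PΔV = (372)(10.6 − 28.1) = -6510 J.
W_net = 3844 − 6510 = -2666 J.

W_net ≈ -2670 J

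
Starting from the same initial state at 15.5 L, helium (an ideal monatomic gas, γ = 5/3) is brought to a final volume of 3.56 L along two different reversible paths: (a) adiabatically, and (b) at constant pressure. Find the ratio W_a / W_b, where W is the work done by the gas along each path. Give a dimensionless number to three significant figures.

W_a / W_b ≈ 3.24

Path (a) adiabatic: W = P₁V₁(1 − (V₁/V₂)^(γ−1))/(γ−1) → W_a/(P₁V₁) = -2.5.
Path (b) isobaric: W = P₁(V₂ − V₁) → W_b/(P₁V₁) = -0.7703.
W_a / W_b = -2.5 / -0.7703 = 3.245.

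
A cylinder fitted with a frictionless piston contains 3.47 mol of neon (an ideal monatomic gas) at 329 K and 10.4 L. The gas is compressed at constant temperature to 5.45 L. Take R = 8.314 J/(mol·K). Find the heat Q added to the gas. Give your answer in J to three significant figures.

Isothermal ⇒ ΔU = 0, so Q = W = nRT ln(V₂/V₁).
Q = (3.47)(8.314)(329) ln(5.45/10.4) = 9492 × -0.6462 = -6133 J.

Q ≈ -6130 J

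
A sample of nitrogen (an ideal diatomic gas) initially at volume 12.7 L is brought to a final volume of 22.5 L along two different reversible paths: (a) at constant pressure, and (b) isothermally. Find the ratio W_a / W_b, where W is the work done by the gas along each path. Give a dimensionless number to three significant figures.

W_a / W_b ≈ 1.35

Path (a) isobaric: W = P₁(V₂ − V₁) → W_a/(P₁V₁) = 0.7717.
Path (b) isothermal: W = P₁V₁ ln(V₂/V₁) → W_b/(P₁V₁) = 0.5719.
W_a / W_b = 0.7717 / 0.5719 = 1.349.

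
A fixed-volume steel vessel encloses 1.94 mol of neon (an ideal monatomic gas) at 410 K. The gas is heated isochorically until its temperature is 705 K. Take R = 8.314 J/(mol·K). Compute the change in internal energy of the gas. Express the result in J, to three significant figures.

Constant volume ⇒ W = 0, so Q = ΔU = nCᵥΔT with Cᵥ = 3R/2 = 12.47 J/(mol·K).
ΔU = (1.94)(12.47)(705 − 410) = 7137 J.

ΔU ≈ 7140 J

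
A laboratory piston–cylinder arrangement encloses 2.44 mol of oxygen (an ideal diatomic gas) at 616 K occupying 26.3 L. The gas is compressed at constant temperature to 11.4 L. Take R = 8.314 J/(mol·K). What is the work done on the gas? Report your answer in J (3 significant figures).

Isothermal: W = nRT ln(V₂/V₁).
W = (2.44)(8.314)(616) × ln(11.4/26.3)
  = 12496 × -0.836
W_by_gas = -10446 J; work on gas = −W_by = 10446 J.

W ≈ 10400 J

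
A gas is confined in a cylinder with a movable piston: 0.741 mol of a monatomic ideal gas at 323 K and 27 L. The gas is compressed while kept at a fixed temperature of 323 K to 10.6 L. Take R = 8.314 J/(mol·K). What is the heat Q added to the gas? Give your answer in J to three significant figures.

Q ≈ -1860 J

Isothermal ⇒ ΔU = 0, so Q = W = nRT ln(V₂/V₁).
Q = (0.741)(8.314)(323) ln(10.6/27) = 1990 × -0.935 = -1861 J.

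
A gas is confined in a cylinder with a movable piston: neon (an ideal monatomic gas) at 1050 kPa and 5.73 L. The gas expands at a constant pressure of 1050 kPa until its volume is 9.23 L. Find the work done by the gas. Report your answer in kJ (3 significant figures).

Isobaric: W = P ΔV.
W = (1050 kPa)(9.23 − 5.73 L) = (1050)(3.5) = 3675 J.

W ≈ 3.68 kJ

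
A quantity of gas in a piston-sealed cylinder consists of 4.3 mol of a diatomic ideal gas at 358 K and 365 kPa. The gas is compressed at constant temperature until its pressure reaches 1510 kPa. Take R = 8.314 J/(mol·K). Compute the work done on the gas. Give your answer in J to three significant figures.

W ≈ 18200 J

Isothermal process: W = nRT ln(V₂/V₁) = nRT ln(P₁/P₂).
W = (4.3)(8.314)(358) × ln(365/1510)
  = 12799 × ln(0.2417) = 12799 × -1.42
W_by_gas = -18174 J; work on gas = −W_by = 18174 J.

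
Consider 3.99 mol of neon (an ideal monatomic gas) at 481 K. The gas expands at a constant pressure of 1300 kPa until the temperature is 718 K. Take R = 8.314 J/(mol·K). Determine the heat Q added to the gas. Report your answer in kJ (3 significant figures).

Q ≈ 19.7 kJ

Isobaric: W = nRΔT = (3.99)(8.314)(237) = 7862 J.
ΔU = nCᵥΔT with Cᵥ = 3R/2: ΔU = (3.99)(12.47)(237) = 11793 J.
Q = ΔU + W = 11793 + 7862 = 19655 J.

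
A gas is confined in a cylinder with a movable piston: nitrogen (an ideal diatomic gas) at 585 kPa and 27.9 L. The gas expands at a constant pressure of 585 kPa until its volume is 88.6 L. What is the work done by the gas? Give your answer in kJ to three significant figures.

W ≈ 35.5 kJ

Isobaric: W = P ΔV.
W = (585 kPa)(88.6 − 27.9 L) = (585)(60.7) = 35510 J.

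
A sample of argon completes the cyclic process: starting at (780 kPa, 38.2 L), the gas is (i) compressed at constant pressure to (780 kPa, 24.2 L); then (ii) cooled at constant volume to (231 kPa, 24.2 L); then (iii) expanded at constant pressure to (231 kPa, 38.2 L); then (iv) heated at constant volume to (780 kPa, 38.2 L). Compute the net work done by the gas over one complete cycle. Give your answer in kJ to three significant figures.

W_net ≈ -7.69 kJ

Constant-volume legs do no work.
W(i) = (780)(24.2 − 38.2) = -10920 J; W(iii) = (231)(38.2 − 24.2) = 3234 J.
W_net = -10920 + 3234 = -7686 J (the counter-clockwise enclosed area).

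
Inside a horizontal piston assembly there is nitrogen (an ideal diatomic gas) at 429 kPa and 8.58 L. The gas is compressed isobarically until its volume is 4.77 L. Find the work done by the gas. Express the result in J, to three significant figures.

W ≈ -1630 J

Isobaric: W = P ΔV.
W = (429 kPa)(4.77 − 8.58 L) = (429)(-3.81) = -1634 J.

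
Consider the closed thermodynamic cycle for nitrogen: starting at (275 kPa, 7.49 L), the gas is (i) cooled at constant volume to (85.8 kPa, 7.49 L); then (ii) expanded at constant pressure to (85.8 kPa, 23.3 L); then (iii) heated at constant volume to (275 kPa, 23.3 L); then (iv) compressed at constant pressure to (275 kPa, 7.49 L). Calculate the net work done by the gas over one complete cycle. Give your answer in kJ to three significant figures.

W_net ≈ -2.99 kJ

Constant-volume legs do no work.
W(ii) = (85.8)(23.3 − 7.49) = 1356 J; W(iv) = (275)(7.49 − 23.3) = -4348 J.
W_net = 1356 − 4348 = -2991 J (the counter-clockwise enclosed area).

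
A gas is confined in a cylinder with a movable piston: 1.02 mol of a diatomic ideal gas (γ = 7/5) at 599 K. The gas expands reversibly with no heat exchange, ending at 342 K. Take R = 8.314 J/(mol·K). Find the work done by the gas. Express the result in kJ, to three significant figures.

W ≈ 5.45 kJ

Adiabatic ⇒ Q = 0, so W_by = −ΔU = nCᵥ(T₁ − T₂).
Cᵥ = 5R/2 = 20.79 J/(mol·K).
W = (1.02)(20.79)(599 − 342) = 5449 J.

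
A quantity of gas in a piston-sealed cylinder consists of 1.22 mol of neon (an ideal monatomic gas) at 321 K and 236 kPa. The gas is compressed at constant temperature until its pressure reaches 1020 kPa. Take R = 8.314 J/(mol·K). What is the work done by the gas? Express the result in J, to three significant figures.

Isothermal process: W = nRT ln(V₂/V₁) = nRT ln(P₁/P₂).
W = (1.22)(8.314)(321) × ln(236/1020)
  = 3256 × ln(0.2314) = 3256 × -1.464
W_by_gas = -4766 J.

W ≈ -4770 J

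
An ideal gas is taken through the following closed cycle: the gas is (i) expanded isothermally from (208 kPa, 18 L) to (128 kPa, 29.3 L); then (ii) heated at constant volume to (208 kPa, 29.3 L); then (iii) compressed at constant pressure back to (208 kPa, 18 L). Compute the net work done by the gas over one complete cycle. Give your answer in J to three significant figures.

Leg (i): W = PᵢVᵢ ln(V_f/Vᵢ) = (3744) ln(29.3/18) = 1824 J.
Leg (ii): W = 0.
Leg (iii): W = PΔV = (208)(18 − 29.3) = -2350 J.
W_net = 1824 − 2350 = -526.3 J.

W_net ≈ -526 J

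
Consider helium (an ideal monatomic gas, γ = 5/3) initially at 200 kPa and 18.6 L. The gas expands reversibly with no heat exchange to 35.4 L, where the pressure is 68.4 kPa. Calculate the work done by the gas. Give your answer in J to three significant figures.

W ≈ 1950 J

Adiabatic: W = (P₁V₁ − P₂V₂)/(γ − 1) with γ = 5/3.
P₁V₁ = 3720 J, P₂V₂ = 2421 J.
W = (3720 − 2421) / 0.6667 = 1948 J.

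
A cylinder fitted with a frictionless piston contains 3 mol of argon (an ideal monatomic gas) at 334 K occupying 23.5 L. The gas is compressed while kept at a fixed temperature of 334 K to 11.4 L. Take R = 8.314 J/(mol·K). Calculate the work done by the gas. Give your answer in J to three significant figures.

W ≈ -6030 J

Isothermal: W = nRT ln(V₂/V₁).
W = (3)(8.314)(334) × ln(11.4/23.5)
  = 8331 × -0.7234
W_by_gas = -6026 J.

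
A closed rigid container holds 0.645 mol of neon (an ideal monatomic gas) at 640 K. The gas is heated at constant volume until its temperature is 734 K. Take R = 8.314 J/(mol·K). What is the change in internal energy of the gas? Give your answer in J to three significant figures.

Constant volume ⇒ W = 0, so Q = ΔU = nCᵥΔT with Cᵥ = 3R/2 = 12.47 J/(mol·K).
ΔU = (0.645)(12.47)(734 − 640) = 756.1 J.

ΔU ≈ 756 J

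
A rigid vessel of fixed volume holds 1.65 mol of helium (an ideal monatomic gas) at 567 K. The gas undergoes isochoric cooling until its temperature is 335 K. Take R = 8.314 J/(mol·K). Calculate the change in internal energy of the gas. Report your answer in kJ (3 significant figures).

Constant volume ⇒ W = 0, so Q = ΔU = nCᵥΔT with Cᵥ = 3R/2 = 12.47 J/(mol·K).
ΔU = (1.65)(12.47)(335 − 567) = -4774 J.

ΔU ≈ -4.77 kJ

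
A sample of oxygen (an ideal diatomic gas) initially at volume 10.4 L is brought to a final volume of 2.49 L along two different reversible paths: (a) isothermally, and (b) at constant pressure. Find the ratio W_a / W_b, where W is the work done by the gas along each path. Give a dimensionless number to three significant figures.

W_a / W_b ≈ 1.88

Path (a) isothermal: W = P₁V₁ ln(V₂/V₁) → W_a/(P₁V₁) = -1.43.
Path (b) isobaric: W = P₁(V₂ − V₁) → W_b/(P₁V₁) = -0.7606.
W_a / W_b = -1.43 / -0.7606 = 1.88.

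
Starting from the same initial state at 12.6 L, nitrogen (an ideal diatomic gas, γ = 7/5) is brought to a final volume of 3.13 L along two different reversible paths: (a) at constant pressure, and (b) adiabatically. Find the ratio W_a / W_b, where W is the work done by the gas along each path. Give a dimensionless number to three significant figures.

Path (a) isobaric: W = P₁(V₂ − V₁) → W_a/(P₁V₁) = -0.7516.
Path (b) adiabatic: W = P₁V₁(1 − (V₁/V₂)^(γ−1))/(γ−1) → W_b/(P₁V₁) = -1.864.
W_a / W_b = -0.7516 / -1.864 = 0.4032.

W_a / W_b ≈ 0.403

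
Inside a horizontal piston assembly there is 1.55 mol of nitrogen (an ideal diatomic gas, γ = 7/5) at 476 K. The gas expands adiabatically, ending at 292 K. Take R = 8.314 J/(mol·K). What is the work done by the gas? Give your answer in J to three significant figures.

Adiabatic ⇒ Q = 0, so W_by = −ΔU = nCᵥ(T₁ − T₂).
Cᵥ = 5R/2 = 20.79 J/(mol·K).
W = (1.55)(20.79)(476 − 292) = 5928 J.

W ≈ 5930 J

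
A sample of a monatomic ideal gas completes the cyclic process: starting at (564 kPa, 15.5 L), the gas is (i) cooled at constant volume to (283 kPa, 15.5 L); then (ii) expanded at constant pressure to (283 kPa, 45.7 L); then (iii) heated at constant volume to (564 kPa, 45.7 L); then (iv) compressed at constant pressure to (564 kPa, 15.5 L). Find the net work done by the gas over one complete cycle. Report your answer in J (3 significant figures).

Constant-volume legs do no work.
W(ii) = (283)(45.7 − 15.5) = 8547 J; W(iv) = (564)(15.5 − 45.7) = -17033 J.
W_net = 8547 − 17033 = -8486 J (the counter-clockwise enclosed area).

W_net ≈ -8490 J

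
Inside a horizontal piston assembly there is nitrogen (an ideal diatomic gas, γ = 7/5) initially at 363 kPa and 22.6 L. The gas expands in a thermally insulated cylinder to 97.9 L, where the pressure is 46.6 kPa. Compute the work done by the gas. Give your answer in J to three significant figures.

W ≈ 9100 J

Adiabatic: W = (P₁V₁ − P₂V₂)/(γ − 1) with γ = 7/5.
P₁V₁ = 8204 J, P₂V₂ = 4562 J.
W = (8204 − 4562) / 0.4 = 9104 J.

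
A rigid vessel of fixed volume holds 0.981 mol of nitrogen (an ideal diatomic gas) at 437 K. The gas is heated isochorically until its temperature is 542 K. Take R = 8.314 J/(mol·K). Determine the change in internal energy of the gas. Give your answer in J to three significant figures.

Constant volume ⇒ W = 0, so Q = ΔU = nCᵥΔT with Cᵥ = 5R/2 = 20.79 J/(mol·K).
ΔU = (0.981)(20.79)(542 − 437) = 2141 J.

ΔU ≈ 2140 J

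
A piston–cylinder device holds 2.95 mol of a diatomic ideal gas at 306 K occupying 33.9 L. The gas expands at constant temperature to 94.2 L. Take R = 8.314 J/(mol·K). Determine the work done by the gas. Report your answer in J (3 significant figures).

Isothermal: W = nRT ln(V₂/V₁).
W = (2.95)(8.314)(306) × ln(94.2/33.9)
  = 7505 × 1.022
W_by_gas = 7670 J.

W ≈ 7670 J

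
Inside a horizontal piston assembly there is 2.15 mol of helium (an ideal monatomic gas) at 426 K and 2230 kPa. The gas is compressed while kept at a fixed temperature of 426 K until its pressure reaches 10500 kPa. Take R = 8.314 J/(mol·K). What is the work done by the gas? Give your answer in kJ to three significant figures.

Isothermal process: W = nRT ln(V₂/V₁) = nRT ln(P₁/P₂).
W = (2.15)(8.314)(426) × ln(2230/10500)
  = 7615 × ln(0.2124) = 7615 × -1.549
W_by_gas = -11798 J.

W ≈ -11.8 kJ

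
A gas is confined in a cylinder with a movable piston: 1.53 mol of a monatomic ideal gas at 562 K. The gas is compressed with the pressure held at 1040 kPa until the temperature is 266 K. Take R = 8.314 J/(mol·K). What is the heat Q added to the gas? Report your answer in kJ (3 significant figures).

Q ≈ -9.41 kJ

Isobaric: W = nRΔT = (1.53)(8.314)(-296) = -3765 J.
ΔU = nCᵥΔT with Cᵥ = 3R/2: ΔU = (1.53)(12.47)(-296) = -5648 J.
Q = ΔU + W = -5648 − 3765 = -9413 J.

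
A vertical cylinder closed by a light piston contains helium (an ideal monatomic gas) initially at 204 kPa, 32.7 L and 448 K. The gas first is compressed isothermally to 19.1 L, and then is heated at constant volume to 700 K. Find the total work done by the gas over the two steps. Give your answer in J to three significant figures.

Step 1 (isothermal): W = P₁V₁ ln(V₂/V₁) = (6671) ln(19.1/32.7) = -3587 J.
Step 2 (isochoric): W = 0 (constant volume).
W_total = -3587 + 0 = -3587 J.

W_total ≈ -3590 J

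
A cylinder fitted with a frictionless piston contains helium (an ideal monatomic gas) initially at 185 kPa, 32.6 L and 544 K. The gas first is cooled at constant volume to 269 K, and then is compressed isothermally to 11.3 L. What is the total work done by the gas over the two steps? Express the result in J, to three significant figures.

Step 1 (isochoric): W = 0 (constant volume).
After step 1: P = 91.48 kPa (V unchanged).
Step 2 (isothermal): W = P₁V₁ ln(V₂/V₁) = (2982) ln(11.3/32.6) = -3160 J.
W_total = 0 − 3160 = -3160 J.

W_total ≈ -3160 J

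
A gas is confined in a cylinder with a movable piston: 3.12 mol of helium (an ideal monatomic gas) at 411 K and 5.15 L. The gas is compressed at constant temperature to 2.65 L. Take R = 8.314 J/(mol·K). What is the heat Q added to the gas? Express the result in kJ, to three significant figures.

Isothermal ⇒ ΔU = 0, so Q = W = nRT ln(V₂/V₁).
Q = (3.12)(8.314)(411) ln(2.65/5.15) = 10661 × -0.6644 = -7084 J.

Q ≈ -7.08 kJ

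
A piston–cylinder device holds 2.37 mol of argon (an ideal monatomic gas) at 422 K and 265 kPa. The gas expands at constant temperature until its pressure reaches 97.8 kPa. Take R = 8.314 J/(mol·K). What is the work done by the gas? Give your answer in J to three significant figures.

W ≈ 8290 J

Isothermal process: W = nRT ln(V₂/V₁) = nRT ln(P₁/P₂).
W = (2.37)(8.314)(422) × ln(265/97.8)
  = 8315 × ln(2.71) = 8315 × 0.9968
W_by_gas = 8289 J.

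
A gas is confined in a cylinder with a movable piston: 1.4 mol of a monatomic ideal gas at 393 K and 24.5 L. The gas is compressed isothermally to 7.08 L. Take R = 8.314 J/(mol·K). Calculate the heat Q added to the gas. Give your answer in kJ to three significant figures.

Isothermal ⇒ ΔU = 0, so Q = W = nRT ln(V₂/V₁).
Q = (1.4)(8.314)(393) ln(7.08/24.5) = 4574 × -1.241 = -5679 J.

Q ≈ -5.68 kJ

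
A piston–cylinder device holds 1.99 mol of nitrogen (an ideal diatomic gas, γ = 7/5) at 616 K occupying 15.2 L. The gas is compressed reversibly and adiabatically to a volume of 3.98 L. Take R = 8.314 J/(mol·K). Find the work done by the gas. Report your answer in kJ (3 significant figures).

Adiabatic: TV^(γ−1) = const with γ = 7/5.
T₂ = T₁ (V₁/V₂)^(γ−1) = 616 × (15.2/3.98)^0.4 = 616 × 1.709 = 1053 K.
W_by = nCᵥ(T₁ − T₂) = (1.99)(20.79)(616 − 1053) = -18069 J.

W ≈ -18.1 kJ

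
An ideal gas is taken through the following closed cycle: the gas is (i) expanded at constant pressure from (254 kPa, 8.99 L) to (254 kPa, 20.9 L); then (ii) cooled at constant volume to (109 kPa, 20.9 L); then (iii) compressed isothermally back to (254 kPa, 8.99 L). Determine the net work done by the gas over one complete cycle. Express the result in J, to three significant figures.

W_net ≈ 1100 J

Leg (i): W = PΔV = (254)(20.9 − 8.99) = 3025 J.
Leg (ii): W = 0.
Leg (iii): W = PᵢVᵢ ln(V_f/Vᵢ) = (2278) ln(8.99/20.9) = -1922 J.
W_net = 3025 − 1922 = 1103 J.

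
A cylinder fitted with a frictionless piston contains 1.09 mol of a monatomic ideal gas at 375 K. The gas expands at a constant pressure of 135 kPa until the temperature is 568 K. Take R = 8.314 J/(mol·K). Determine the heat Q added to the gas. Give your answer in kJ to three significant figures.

Isobaric: W = nRΔT = (1.09)(8.314)(193) = 1749 J.
ΔU = nCᵥΔT with Cᵥ = 3R/2: ΔU = (1.09)(12.47)(193) = 2624 J.
Q = ΔU + W = 2624 + 1749 = 4373 J.

Q ≈ 4.37 kJ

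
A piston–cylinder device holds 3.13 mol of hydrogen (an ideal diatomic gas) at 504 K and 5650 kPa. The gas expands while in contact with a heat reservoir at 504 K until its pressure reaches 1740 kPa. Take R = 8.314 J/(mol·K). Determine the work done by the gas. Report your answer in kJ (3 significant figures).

Isothermal process: W = nRT ln(V₂/V₁) = nRT ln(P₁/P₂).
W = (3.13)(8.314)(504) × ln(5650/1740)
  = 13116 × ln(3.247) = 13116 × 1.178
W_by_gas = 15447 J.

W ≈ 15.4 kJ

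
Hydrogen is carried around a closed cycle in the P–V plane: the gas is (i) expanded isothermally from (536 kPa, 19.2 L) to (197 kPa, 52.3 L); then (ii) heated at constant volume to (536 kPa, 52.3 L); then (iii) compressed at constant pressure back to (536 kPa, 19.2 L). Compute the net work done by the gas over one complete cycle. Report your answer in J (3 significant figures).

W_net ≈ -7430 J

Leg (i): W = PᵢVᵢ ln(V_f/Vᵢ) = (10291) ln(52.3/19.2) = 10313 J.
Leg (ii): W = 0.
Leg (iii): W = PΔV = (536)(19.2 − 52.3) = -17742 J.
W_net = 10313 − 17742 = -7429 J.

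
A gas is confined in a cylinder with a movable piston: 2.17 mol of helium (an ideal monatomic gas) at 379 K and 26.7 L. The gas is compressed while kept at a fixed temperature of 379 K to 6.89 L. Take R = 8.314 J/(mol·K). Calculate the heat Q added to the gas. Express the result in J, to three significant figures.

Isothermal ⇒ ΔU = 0, so Q = W = nRT ln(V₂/V₁).
Q = (2.17)(8.314)(379) ln(6.89/26.7) = 6838 × -1.355 = -9262 J.

Q ≈ -9260 J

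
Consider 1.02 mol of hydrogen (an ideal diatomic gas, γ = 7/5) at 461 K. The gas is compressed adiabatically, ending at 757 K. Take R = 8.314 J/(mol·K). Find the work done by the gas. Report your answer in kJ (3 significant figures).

W ≈ -6.28 kJ

Adiabatic ⇒ Q = 0, so W_by = −ΔU = nCᵥ(T₁ − T₂).
Cᵥ = 5R/2 = 20.79 J/(mol·K).
W = (1.02)(20.79)(461 − 757) = -6275 J.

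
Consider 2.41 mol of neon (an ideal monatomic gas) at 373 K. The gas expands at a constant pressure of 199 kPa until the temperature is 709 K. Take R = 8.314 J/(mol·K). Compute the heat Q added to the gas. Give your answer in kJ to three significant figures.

Q ≈ 16.8 kJ

Isobaric: W = nRΔT = (2.41)(8.314)(336) = 6732 J.
ΔU = nCᵥΔT with Cᵥ = 3R/2: ΔU = (2.41)(12.47)(336) = 10099 J.
Q = ΔU + W = 10099 + 6732 = 16831 J.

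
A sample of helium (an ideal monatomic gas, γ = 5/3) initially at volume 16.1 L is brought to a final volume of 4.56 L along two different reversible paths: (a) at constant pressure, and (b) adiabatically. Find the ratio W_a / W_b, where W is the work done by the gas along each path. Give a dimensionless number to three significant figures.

Path (a) isobaric: W = P₁(V₂ − V₁) → W_a/(P₁V₁) = -0.7168.
Path (b) adiabatic: W = P₁V₁(1 − (V₁/V₂)^(γ−1))/(γ−1) → W_b/(P₁V₁) = -1.978.
W_a / W_b = -0.7168 / -1.978 = 0.3624.

W_a / W_b ≈ 0.362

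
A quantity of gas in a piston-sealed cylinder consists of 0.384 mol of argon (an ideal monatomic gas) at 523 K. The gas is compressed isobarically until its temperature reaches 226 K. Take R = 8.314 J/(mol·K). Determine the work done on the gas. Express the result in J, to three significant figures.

Isobaric: W = P ΔV = nR ΔT.
W = (0.384)(8.314)(226 − 523) = -948.2 J.
Work on gas = −W_by = 948.2 J.

W ≈ 948 J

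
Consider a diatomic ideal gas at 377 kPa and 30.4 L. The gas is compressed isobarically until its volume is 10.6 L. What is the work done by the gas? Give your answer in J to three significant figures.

W ≈ -7460 J

Isobaric: W = P ΔV.
W = (377 kPa)(10.6 − 30.4 L) = (377)(-19.8) = -7465 J.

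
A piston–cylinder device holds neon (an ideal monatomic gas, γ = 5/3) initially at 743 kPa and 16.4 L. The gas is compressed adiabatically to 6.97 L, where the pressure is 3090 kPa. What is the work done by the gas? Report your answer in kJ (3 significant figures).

Adiabatic: W = (P₁V₁ − P₂V₂)/(γ − 1) with γ = 5/3.
P₁V₁ = 12185 J, P₂V₂ = 21537 J.
W = (12185 − 21537) / 0.6667 = -14028 J.

W ≈ -14.0 kJ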